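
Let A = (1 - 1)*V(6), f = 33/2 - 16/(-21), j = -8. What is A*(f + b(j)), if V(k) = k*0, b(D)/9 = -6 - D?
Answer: 0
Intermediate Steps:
b(D) = -54 - 9*D (b(D) = 9*(-6 - D) = -54 - 9*D)
f = 725/42 (f = 33*(1/2) - 16*(-1/21) = 33/2 + 16/21 = 725/42 ≈ 17.262)
V(k) = 0
A = 0 (A = (1 - 1)*0 = 0*0 = 0)
A*(f + b(j)) = 0*(725/42 + (-54 - 9*(-8))) = 0*(725/42 + (-54 + 72)) = 0*(725/42 + 18) = 0*(1481/42) = 0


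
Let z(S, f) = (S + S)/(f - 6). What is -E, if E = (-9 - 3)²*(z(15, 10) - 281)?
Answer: 39384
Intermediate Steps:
z(S, f) = 2*S/(-6 + f) (z(S, f) = (2*S)/(-6 + f) = 2*S/(-6 + f))
E = -39384 (E = (-9 - 3)²*(2*15/(-6 + 10) - 281) = (-12)²*(2*15/4 - 281) = 144*(2*15*(¼) - 281) = 144*(15/2 - 281) = 144*(-547/2) = -39384)
-E = -1*(-39384) = 39384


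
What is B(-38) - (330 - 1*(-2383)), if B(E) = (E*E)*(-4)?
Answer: -8489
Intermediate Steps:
B(E) = -4*E² (B(E) = E²*(-4) = -4*E²)
B(-38) - (330 - 1*(-2383)) = -4*(-38)² - (330 - 1*(-2383)) = -4*1444 - (330 + 2383) = -5776 - 1*2713 = -5776 - 2713 = -8489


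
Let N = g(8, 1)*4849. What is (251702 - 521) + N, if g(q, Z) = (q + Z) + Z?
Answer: 299671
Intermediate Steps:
g(q, Z) = q + 2*Z (g(q, Z) = (Z + q) + Z = q + 2*Z)
N = 48490 (N = (8 + 2*1)*4849 = (8 + 2)*4849 = 10*4849 = 48490)
(251702 - 521) + N = (251702 - 521) + 48490 = 251181 + 48490 = 299671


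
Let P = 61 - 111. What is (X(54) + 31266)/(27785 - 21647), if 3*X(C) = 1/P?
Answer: 4689899/920700 ≈ 5.0938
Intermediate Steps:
P = -50
X(C) = -1/150 (X(C) = (1/3)/(-50) = (1/3)*(-1/50) = -1/150)
(X(54) + 31266)/(27785 - 21647) = (-1/150 + 31266)/(27785 - 21647) = (4689899/150)/6138 = (4689899/150)*(1/6138) = 4689899/920700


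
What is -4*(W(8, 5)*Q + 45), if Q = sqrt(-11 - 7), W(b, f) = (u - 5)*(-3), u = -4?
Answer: -180 - 324*I*sqrt(2) ≈ -180.0 - 458.21*I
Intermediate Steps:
W(b, f) = 27 (W(b, f) = (-4 - 5)*(-3) = -9*(-3) = 27)
Q = 3*I*sqrt(2) (Q = sqrt(-18) = 3*I*sqrt(2) ≈ 4.2426*I)
-4*(W(8, 5)*Q + 45) = -4*(27*(3*I*sqrt(2)) + 45) = -4*(81*I*sqrt(2) + 45) = -4*(45 + 81*I*sqrt(2)) = -180 - 324*I*sqrt(2)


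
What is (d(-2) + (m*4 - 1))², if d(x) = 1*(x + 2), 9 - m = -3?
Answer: 2209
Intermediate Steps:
m = 12 (m = 9 - 1*(-3) = 9 + 3 = 12)
d(x) = 2 + x (d(x) = 1*(2 + x) = 2 + x)
(d(-2) + (m*4 - 1))² = ((2 - 2) + (12*4 - 1))² = (0 + (48 - 1))² = (0 + 47)² = 47² = 2209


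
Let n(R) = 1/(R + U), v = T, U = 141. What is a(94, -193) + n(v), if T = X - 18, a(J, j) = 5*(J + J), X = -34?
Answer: 83661/89 ≈ 940.01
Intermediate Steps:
a(J, j) = 10*J (a(J, j) = 5*(2*J) = 10*J)
T = -52 (T = -34 - 18 = -52)
v = -52
n(R) = 1/(141 + R) (n(R) = 1/(R + 141) = 1/(141 + R))
a(94, -193) + n(v) = 10*94 + 1/(141 - 52) = 940 + 1/89 = 83661/89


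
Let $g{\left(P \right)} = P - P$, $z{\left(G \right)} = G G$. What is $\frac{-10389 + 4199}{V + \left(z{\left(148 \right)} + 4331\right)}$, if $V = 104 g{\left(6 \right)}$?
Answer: $- \frac{1238}{5247} \approx -0.23594$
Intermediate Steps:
$z{\left(G \right)} = G^{2}$
$g{\left(P \right)} = 0$
$V = 0$ ($V = 104 \cdot 0 = 0$)
$\frac{-10389 + 4199}{V + \left(z{\left(148 \right)} + 4331\right)} = \frac{-10389 + 4199}{0 + \left(148^{2} + 4331\right)} = - \frac{6190}{0 + \left(21904 + 4331\right)} = - \frac{6190}{0 + 26235} = - \frac{6190}{26235} = \left(-6190\right) \frac{1}{26235} = - \frac{1238}{5247}$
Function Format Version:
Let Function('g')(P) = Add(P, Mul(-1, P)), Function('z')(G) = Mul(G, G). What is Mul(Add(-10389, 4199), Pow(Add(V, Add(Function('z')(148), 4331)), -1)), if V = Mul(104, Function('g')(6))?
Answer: Rational(-1238, 5247) ≈ -0.23594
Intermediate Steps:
Function('z')(G) = Pow(G, 2)
Function('g')(P) = 0
V = 0 (V = Mul(104, 0) = 0)
Mul(Add(-10389, 4199), Pow(Add(V, Add(Function('z')(148), 4331)), -1)) = Mul(Add(-10389, 4199), Pow(Add(0, Add(Pow(148, 2), 4331)), -1)) = Mul(-6190, Pow(Add(0, Add(21904, 4331)), -1)) = Mul(-6190, Pow(Add(0, 26235), -1)) = Mul(-6190, Pow(26235, -1)) = Mul(-6190, Rational(1, 26235)) = Rational(-1238, 5247)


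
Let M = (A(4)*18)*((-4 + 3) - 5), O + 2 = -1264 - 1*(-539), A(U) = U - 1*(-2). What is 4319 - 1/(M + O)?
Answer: 5938626/1375 ≈ 4319.0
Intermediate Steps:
A(U) = 2 + U (A(U) = U + 2 = 2 + U)
O = -727 (O = -2 + (-1264 - 1*(-539)) = -2 + (-1264 + 539) = -2 - 725 = -727)
M = -648 (M = ((2 + 4)*18)*((-4 + 3) - 5) = (6*18)*(-1 - 5) = 108*(-6) = -648)
4319 - 1/(M + O) = 4319 - 1/(-648 - 727) = 4319 - 1/(-1375) = 4319 - 1*(-1/1375) = 4319 + 1/1375 = 5938626/1375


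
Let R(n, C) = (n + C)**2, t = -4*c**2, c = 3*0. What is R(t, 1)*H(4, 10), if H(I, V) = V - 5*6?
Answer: -20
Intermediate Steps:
c = 0
H(I, V) = -30 + V (H(I, V) = V - 30 = -30 + V)
t = 0 (t = -4*0**2 = -4*0 = 0)
R(n, C) = (C + n)**2
R(t, 1)*H(4, 10) = (1 + 0)**2*(-30 + 10) = 1**2*(-20) = 1*(-20) = -20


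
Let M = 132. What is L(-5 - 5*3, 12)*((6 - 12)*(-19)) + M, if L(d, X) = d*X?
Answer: -27228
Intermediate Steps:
L(d, X) = X*d
L(-5 - 5*3, 12)*((6 - 12)*(-19)) + M = (12*(-5 - 5*3))*((6 - 12)*(-19)) + 132 = (12*(-5 - 15))*(-6*(-19)) + 132 = (12*(-20))*114 + 132 = -240*114 + 132 = -27360 + 132 = -27228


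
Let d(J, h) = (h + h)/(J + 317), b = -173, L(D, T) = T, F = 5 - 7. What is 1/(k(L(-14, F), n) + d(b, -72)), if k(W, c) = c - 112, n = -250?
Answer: -1/363 ≈ -0.0027548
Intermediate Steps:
F = -2
k(W, c) = -112 + c
d(J, h) = 2*h/(317 + J) (d(J, h) = (2*h)/(317 + J) = 2*h/(317 + J))
1/(k(L(-14, F), n) + d(b, -72)) = 1/((-112 - 250) + 2*(-72)/(317 - 173)) = 1/(-362 + 2*(-72)/144) = 1/(-362 + 2*(-72)*(1/144)) = 1/(-362 - 1) = 1/(-363) = -1/363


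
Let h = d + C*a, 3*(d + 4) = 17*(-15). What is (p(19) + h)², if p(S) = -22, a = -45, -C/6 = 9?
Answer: 5377761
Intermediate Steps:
C = -54 (C = -6*9 = -54)
d = -89 (d = -4 + (17*(-15))/3 = -4 + (⅓)*(-255) = -4 - 85 = -89)
h = 2341 (h = -89 - 54*(-45) = -89 + 2430 = 2341)
(p(19) + h)² = (-22 + 2341)² = 2319² = 5377761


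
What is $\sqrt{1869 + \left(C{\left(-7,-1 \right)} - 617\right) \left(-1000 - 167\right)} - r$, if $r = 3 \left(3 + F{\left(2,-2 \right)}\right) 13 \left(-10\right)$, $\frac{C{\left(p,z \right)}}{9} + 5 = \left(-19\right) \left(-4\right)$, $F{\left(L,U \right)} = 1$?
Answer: $1560 + 69 i \sqrt{5} \approx 1560.0 + 154.29 i$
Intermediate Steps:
$C{\left(p,z \right)} = 639$ ($C{\left(p,z \right)} = -45 + 9 \left(\left(-19\right) \left(-4\right)\right) = -45 + 9 \cdot 76 = -45 + 684 = 639$)
$r = -1560$ ($r = 3 \left(3 + 1\right) 13 \left(-10\right) = 3 \cdot 4 \cdot 13 \left(-10\right) = 12 \cdot 13 \left(-10\right) = 156 \left(-10\right) = -1560$)
$\sqrt{1869 + \left(C{\left(-7,-1 \right)} - 617\right) \left(-1000 - 167\right)} - r = \sqrt{1869 + \left(639 - 617\right) \left(-1000 - 167\right)} - -1560 = \sqrt{1869 + 22 \left(-1167\right)} + 1560 = \sqrt{1869 - 25674} + 1560 = \sqrt{-23805} + 1560 = 69 i \sqrt{5} + 1560 = 1560 + 69 i \sqrt{5}$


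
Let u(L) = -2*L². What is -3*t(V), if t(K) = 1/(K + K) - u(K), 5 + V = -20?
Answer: -187497/50 ≈ -3749.9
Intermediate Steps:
V = -25 (V = -5 - 20 = -25)
t(K) = 1/(2*K) + 2*K² (t(K) = 1/(K + K) - (-2)*K² = 1/(2*K) + 2*K²)
-3*t(V) = -3*(1 + 4*(-25)³)/(2*(-25)) = -3*(-1)*(1 + 4*(-15625))/(2*25) = -3*(-1)*(1 - 62500)/(2*25) = -3*(-1)*(-62499)/(2*25) = -3*62499/50 = -187497/50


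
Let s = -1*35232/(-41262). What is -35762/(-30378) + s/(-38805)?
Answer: 530185551553/450374076685 ≈ 1.1772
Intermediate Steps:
s = 5872/6877 (s = -35232*(-1/41262) = 5872/6877 ≈ 0.85386)
-35762/(-30378) + s/(-38805) = -35762/(-30378) + (5872/6877)/(-38805) = -35762*(-1/30378) + (5872/6877)*(-1/38805) = 17881/15189 - 5872/266861985 = 530185551553/450374076685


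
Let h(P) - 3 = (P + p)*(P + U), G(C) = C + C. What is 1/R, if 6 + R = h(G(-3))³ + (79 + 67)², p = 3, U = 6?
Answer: 1/21337 ≈ 4.6867e-5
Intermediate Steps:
G(C) = 2*C
h(P) = 3 + (3 + P)*(6 + P) (h(P) = 3 + (P + 3)*(P + 6) = 3 + (3 + P)*(6 + P))
R = 21337 (R = -6 + ((21 + (2*(-3))² + 9*(2*(-3)))³ + (79 + 67)²) = -6 + ((21 + (-6)² + 9*(-6))³ + 146²) = -6 + ((21 + 36 - 54)³ + 21316) = -6 + (3³ + 21316) = -6 + (27 + 21316) = -6 + 21343 = 21337)
1/R = 1/21337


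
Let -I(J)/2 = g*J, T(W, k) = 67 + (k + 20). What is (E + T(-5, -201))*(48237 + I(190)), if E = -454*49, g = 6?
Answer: -1027598520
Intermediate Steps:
T(W, k) = 87 + k (T(W, k) = 67 + (20 + k) = 87 + k)
I(J) = -12*J
E = -22246
(E + T(-5, -201))*(48237 + I(190)) = (-22246 + (87 - 201))*(48237 - 12*190) = (-22246 - 114)*(48237 - 2280) = -22360*45957 = -1027598520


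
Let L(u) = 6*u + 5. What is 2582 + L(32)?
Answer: 2779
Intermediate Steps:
L(u) = 5 + 6*u
2582 + L(32) = 2582 + (5 + 6*32) = 2582 + (5 + 192) = 2582 + 197 = 2779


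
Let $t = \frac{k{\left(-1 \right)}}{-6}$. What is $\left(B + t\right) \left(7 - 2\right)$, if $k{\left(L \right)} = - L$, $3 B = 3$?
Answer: $\frac{25}{6} \approx 4.1667$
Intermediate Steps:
$B = 1$ ($B = \frac{1}{3} \cdot 3 = 1$)
$t = - \frac{1}{6}$ ($t = \frac{\left(-1\right) \left(-1\right)}{-6} = 1 \left(- \frac{1}{6}\right) = - \frac{1}{6} \approx -0.16667$)
$\left(B + t\right) \left(7 - 2\right) = \left(1 - \frac{1}{6}\right) \left(7 - 2\right) = \frac{5 \left(7 - 2\right)}{6} = \frac{5}{6} \cdot 5 = \frac{25}{6}$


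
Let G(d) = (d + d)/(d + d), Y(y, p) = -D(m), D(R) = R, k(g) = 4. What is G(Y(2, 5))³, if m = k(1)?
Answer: 1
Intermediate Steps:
m = 4
Y(y, p) = -4 (Y(y, p) = -1*4 = -4)
G(d) = 1 (G(d) = (2*d)/((2*d)) = (2*d)*(1/(2*d)) = 1)
G(Y(2, 5))³ = 1³ = 1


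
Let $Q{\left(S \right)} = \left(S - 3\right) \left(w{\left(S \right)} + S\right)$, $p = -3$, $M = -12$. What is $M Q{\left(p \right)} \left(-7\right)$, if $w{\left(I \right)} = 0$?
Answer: $1512$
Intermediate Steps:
$Q{\left(S \right)} = S \left(-3 + S\right)$ ($Q{\left(S \right)} = \left(S - 3\right) \left(0 + S\right) = \left(-3 + S\right) S = S \left(-3 + S\right)$)
$M Q{\left(p \right)} \left(-7\right) = - 12 \left(- 3 \left(-3 - 3\right)\right) \left(-7\right) = - 12 \left(\left(-3\right) \left(-6\right)\right) \left(-7\right) = \left(-12\right) 18 \left(-7\right) = \left(-216\right) \left(-7\right) = 1512$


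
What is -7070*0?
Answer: 0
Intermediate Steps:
-7070*0 = -1*0 = 0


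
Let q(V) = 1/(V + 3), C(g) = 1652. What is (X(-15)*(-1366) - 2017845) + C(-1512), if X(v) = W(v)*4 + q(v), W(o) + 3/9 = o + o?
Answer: -11102027/6 ≈ -1.8503e+6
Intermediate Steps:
q(V) = 1/(3 + V)
W(o) = -1/3 + 2*o (W(o) = -1/3 + (o + o) = -1/3 + 2*o)
X(v) = -4/3 + 1/(3 + v) + 8*v (X(v) = (-1/3 + 2*v)*4 + 1/(3 + v) = (-4/3 + 8*v) + 1/(3 + v) = -4/3 + 1/(3 + v) + 8*v)
(X(-15)*(-1366) - 2017845) + C(-1512) = (((-9 + 24*(-15)**2 + 68*(-15))/(3*(3 - 15)))*(-1366) - 2017845) + 1652 = (((1/3)*(-9 + 24*225 - 1020)/(-12))*(-1366) - 2017845) + 1652 = (((1/3)*(-1/12)*(-9 + 5400 - 1020))*(-1366) - 2017845) + 1652 = (((1/3)*(-1/12)*4371)*(-1366) - 2017845) + 1652 = (-1457/12*(-1366) - 2017845) + 1652 = (995131/6 - 2017845) + 1652 = -11111939/6 + 1652 = -11102027/6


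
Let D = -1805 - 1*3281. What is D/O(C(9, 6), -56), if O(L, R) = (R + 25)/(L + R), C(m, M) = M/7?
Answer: -1963196/217 ≈ -9047.0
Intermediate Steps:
C(m, M) = M/7 (C(m, M) = M*(⅐) = M/7)
D = -5086 (D = -1805 - 3281 = -5086)
O(L, R) = (25 + R)/(L + R)
D/O(C(9, 6), -56) = -5086*((⅐)*6 - 56)/(25 - 56) = -5086/(-31/(6/7 - 56)) = -5086/(-31/(-386/7)) = -5086/((-7/386*(-31))) = -5086/217/386 = -5086*386/217 = -1963196/217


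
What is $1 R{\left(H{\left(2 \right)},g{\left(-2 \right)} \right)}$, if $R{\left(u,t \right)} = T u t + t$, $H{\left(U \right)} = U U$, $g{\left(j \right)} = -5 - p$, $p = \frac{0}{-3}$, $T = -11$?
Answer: $215$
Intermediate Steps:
$p = 0$ ($p = 0 \left(- \frac{1}{3}\right) = 0$)
$g{\left(j \right)} = -5$ ($g{\left(j \right)} = -5 - 0 = -5 + 0 = -5$)
$H{\left(U \right)} = U^{2}$
$R{\left(u,t \right)} = t - 11 t u$ ($R{\left(u,t \right)} = - 11 u t + t = - 11 t u + t = t - 11 t u$)
$1 R{\left(H{\left(2 \right)},g{\left(-2 \right)} \right)} = 1 \left(- 5 \left(1 - 11 \cdot 2^{2}\right)\right) = 1 \left(- 5 \left(1 - 44\right)\right) = 1 \left(\left(-5\right) \left(-43\right)\right) = 1 \cdot 215 = 215$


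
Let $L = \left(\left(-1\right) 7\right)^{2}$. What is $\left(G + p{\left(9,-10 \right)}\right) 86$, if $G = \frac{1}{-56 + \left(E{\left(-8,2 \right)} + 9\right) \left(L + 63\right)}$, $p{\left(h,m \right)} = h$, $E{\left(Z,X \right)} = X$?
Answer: $\frac{455155}{588} \approx 774.07$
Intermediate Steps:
$L = 49$ ($L = \left(-7\right)^{2} = 49$)
$G = \frac{1}{1176}$ ($G = \frac{1}{-56 + \left(2 + 9\right) \left(49 + 63\right)} = \frac{1}{-56 + 11 \cdot 112} = \frac{1}{-56 + 1232} = \frac{1}{1176} \approx 0.00085034$)
$\left(G + p{\left(9,-10 \right)}\right) 86 = \left(\frac{1}{1176} + 9\right) 86 = \frac{10585}{1176} \cdot 86 = \frac{455155}{588}$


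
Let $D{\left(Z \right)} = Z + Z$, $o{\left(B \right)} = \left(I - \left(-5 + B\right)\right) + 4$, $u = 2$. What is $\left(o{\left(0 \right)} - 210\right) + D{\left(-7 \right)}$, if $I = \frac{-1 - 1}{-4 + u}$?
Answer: $-214$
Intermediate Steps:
$I = 1$ ($I = \frac{-1 - 1}{-4 + 2} = - \frac{2}{-2} = \left(-2\right) \left(- \frac{1}{2}\right) = 1$)
$o{\left(B \right)} = 10 - B$ ($o{\left(B \right)} = \left(1 - \left(-5 + B\right)\right) + 4 = \left(6 - B\right) + 4 = 10 - B$)
$D{\left(Z \right)} = 2 Z$
$\left(o{\left(0 \right)} - 210\right) + D{\left(-7 \right)} = \left(\left(10 - 0\right) - 210\right) + 2 \left(-7\right) = \left(\left(10 + 0\right) - 210\right) - 14 = \left(10 - 210\right) - 14 = -200 - 14 = -214$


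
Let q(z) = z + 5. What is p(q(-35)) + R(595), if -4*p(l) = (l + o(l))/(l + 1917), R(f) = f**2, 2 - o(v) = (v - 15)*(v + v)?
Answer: 668045857/1887 ≈ 3.5403e+5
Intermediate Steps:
q(z) = 5 + z
o(v) = 2 - 2*v*(-15 + v) (o(v) = 2 - (v - 15)*(v + v) = 2 - (-15 + v)*2*v = 2 - 2*v*(-15 + v))
p(l) = -(2 - 2*l**2 + 31*l)/(4*(1917 + l)) (p(l) = -(l + (2 - 2*l**2 + 30*l))/(4*(l + 1917)) = -(2 - 2*l**2 + 31*l)/(4*(1917 + l)))
p(q(-35)) + R(595) = (-2 - 31*(5 - 35) + 2*(5 - 35)**2)/(4*(1917 + (5 - 35))) + 595**2 = (-2 - 31*(-30) + 2*(-30)**2)/(4*(1917 - 30)) + 354025 = (1/4)*(-2 + 930 + 2*900)/1887 + 354025 = (1/4)*(1/1887)*(-2 + 930 + 1800) + 354025 = (1/4)*(1/1887)*2728 + 354025 = 682/1887 + 354025 = 668045857/1887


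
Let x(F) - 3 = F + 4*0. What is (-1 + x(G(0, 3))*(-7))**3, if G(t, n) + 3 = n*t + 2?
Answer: -3375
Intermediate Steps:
G(t, n) = -1 + n*t (G(t, n) = -3 + (n*t + 2) = -3 + (2 + n*t) = -1 + n*t)
x(F) = 3 + F (x(F) = 3 + (F + 4*0) = 3 + (F + 0) = 3 + F)
(-1 + x(G(0, 3))*(-7))**3 = (-1 + (3 + (-1 + 3*0))*(-7))**3 = (-1 + (3 + (-1 + 0))*(-7))**3 = (-1 + (3 - 1)*(-7))**3 = (-1 + 2*(-7))**3 = (-1 - 14)**3 = (-15)**3 = -3375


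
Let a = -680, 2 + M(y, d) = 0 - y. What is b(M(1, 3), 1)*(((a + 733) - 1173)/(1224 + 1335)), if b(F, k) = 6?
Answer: -2240/853 ≈ -2.6260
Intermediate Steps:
M(y, d) = -2 - y (M(y, d) = -2 + (0 - y) = -2 - y)
b(M(1, 3), 1)*(((a + 733) - 1173)/(1224 + 1335)) = 6*(((-680 + 733) - 1173)/(1224 + 1335)) = 6*((53 - 1173)/2559) = 6*(-1120*1/2559) = 6*(-1120/2559) = -2240/853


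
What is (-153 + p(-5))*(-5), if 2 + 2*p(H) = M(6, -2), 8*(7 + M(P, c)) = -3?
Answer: 12615/16 ≈ 788.44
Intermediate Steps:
M(P, c) = -59/8 (M(P, c) = -7 + (⅛)*(-3) = -7 - 3/8 = -59/8)
p(H) = -75/16 (p(H) = -1 + (½)*(-59/8) = -1 - 59/16 = -75/16)
(-153 + p(-5))*(-5) = (-153 - 75/16)*(-5) = -2523/16*(-5) = 12615/16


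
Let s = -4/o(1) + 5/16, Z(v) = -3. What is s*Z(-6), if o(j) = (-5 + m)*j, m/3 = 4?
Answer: 87/112 ≈ 0.77679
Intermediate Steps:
m = 12 (m = 3*4 = 12)
o(j) = 7*j (o(j) = (-5 + 12)*j = 7*j)
s = -29/112 (s = -4/(7*1) + 5/16 = -4/7 + 5*(1/16) = -4*⅐ + 5/16 = -4/7 + 5/16 = -29/112 ≈ -0.25893)
s*Z(-6) = -29/112*(-3) = 87/112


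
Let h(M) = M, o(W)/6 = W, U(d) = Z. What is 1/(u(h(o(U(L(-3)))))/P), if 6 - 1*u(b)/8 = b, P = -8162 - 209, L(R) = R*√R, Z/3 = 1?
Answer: 8371/96 ≈ 87.198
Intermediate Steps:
Z = 3 (Z = 3*1 = 3)
L(R) = R^(3/2)
U(d) = 3
P = -8371
o(W) = 6*W
u(b) = 48 - 8*b
1/(u(h(o(U(L(-3)))))/P) = 1/((48 - 48*3)/(-8371)) = 1/((48 - 8*18)*(-1/8371)) = 1/((48 - 144)*(-1/8371)) = 1/(-96*(-1/8371)) = 1/(96/8371) = 8371/96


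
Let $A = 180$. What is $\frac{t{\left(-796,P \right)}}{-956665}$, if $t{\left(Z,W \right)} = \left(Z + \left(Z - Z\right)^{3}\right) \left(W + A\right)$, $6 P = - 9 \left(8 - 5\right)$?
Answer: $\frac{139698}{956665} \approx 0.14603$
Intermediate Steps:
$P = - \frac{9}{2}$ ($P = \frac{\left(-9\right) \left(8 - 5\right)}{6} = \frac{\left(-9\right) 3}{6} = \frac{1}{6} \left(-27\right) = - \frac{9}{2} \approx -4.5$)
$t{\left(Z,W \right)} = Z \left(180 + W\right)$ ($t{\left(Z,W \right)} = \left(Z + \left(Z - Z\right)^{3}\right) \left(W + 180\right) = \left(Z + 0^{3}\right) \left(180 + W\right) = \left(Z + 0\right) \left(180 + W\right) = Z \left(180 + W\right)$)
$\frac{t{\left(-796,P \right)}}{-956665} = \frac{\left(-796\right) \left(180 - \frac{9}{2}\right)}{-956665} = \left(-796\right) \frac{351}{2} \left(- \frac{1}{956665}\right) = \left(-139698\right) \left(- \frac{1}{956665}\right) = \frac{139698}{956665}$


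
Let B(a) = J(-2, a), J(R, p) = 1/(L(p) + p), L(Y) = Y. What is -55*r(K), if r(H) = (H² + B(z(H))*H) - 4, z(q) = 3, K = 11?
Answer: -39215/6 ≈ -6535.8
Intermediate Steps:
J(R, p) = 1/(2*p) (J(R, p) = 1/(p + p) = 1/(2*p))
B(a) = 1/(2*a)
r(H) = -4 + H² + H/6 (r(H) = (H² + ((½)/3)*H) - 4 = (H² + ((½)*(⅓))*H) - 4 = (H² + H/6) - 4 = -4 + H² + H/6)
-55*r(K) = -55*(-4 + 11² + (⅙)*11) = -55*(-4 + 121 + 11/6) = -55*713/6 = -39215/6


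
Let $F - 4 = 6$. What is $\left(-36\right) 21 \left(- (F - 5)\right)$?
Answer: $3780$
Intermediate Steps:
$F = 10$ ($F = 4 + 6 = 10$)
$\left(-36\right) 21 \left(- (F - 5)\right) = \left(-36\right) 21 \left(- (10 - 5)\right) = - 756 \left(\left(-1\right) 5\right) = \left(-756\right) \left(-5\right) = 3780$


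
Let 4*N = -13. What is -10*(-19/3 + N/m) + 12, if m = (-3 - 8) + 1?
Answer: 865/12 ≈ 72.083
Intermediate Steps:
N = -13/4 (N = (¼)*(-13) = -13/4 ≈ -3.2500)
m = -10 (m = -11 + 1 = -10)
-10*(-19/3 + N/m) + 12 = -10*(-19/3 - 13/4/(-10)) + 12 = -10*(-19*⅓ - 13/4*(-⅒)) + 12 = -10*(-19/3 + 13/40) + 12 = -10*(-721/120) + 12 = 721/12 + 12 = 865/12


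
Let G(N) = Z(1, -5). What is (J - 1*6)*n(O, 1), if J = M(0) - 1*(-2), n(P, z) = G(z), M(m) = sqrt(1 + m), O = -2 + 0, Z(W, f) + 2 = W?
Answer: 3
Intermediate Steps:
Z(W, f) = -2 + W
G(N) = -1 (G(N) = -2 + 1 = -1)
O = -2
n(P, z) = -1
J = 3 (J = sqrt(1 + 0) - 1*(-2) = sqrt(1) + 2 = 1 + 2 = 3)
(J - 1*6)*n(O, 1) = (3 - 1*6)*(-1) = (3 - 6)*(-1) = -3*(-1) = 3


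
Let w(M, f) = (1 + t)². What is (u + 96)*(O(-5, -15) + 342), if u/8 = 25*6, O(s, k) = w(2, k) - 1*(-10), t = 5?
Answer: 502848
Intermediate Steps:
w(M, f) = 36 (w(M, f) = (1 + 5)² = 6² = 36)
O(s, k) = 46 (O(s, k) = 36 - 1*(-10) = 36 + 10 = 46)
u = 1200 (u = 8*(25*6) = 8*150 = 1200)
(u + 96)*(O(-5, -15) + 342) = (1200 + 96)*(46 + 342) = 1296*388 = 502848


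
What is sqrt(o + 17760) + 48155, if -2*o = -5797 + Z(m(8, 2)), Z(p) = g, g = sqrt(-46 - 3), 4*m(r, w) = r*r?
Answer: 48155 + sqrt(82634 - 14*I)/2 ≈ 48299.0 - 0.012176*I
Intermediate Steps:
m(r, w) = r**2/4 (m(r, w) = (r*r)/4 = r**2/4)
g = 7*I (g = sqrt(-49) = 7*I ≈ 7.0*I)
Z(p) = 7*I
o = 5797/2 - 7*I/2 (o = -(-5797 + 7*I)/2 = 5797/2 - 7*I/2 ≈ 2898.5 - 3.5*I)
sqrt(o + 17760) + 48155 = sqrt((5797/2 - 7*I/2) + 17760) + 48155 = sqrt(41317/2 - 7*I/2) + 48155 = 48155 + sqrt(41317/2 - 7*I/2)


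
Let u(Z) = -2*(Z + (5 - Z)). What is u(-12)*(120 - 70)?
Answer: -500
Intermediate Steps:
u(Z) = -10 (u(Z) = -2*5 = -10)
u(-12)*(120 - 70) = -10*(120 - 70) = -10*50 = -500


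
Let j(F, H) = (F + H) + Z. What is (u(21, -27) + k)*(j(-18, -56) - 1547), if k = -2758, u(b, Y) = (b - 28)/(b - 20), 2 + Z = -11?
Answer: 4518010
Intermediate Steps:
Z = -13 (Z = -2 - 11 = -13)
j(F, H) = -13 + F + H (j(F, H) = (F + H) - 13 = -13 + F + H)
u(b, Y) = (-28 + b)/(-20 + b)
(u(21, -27) + k)*(j(-18, -56) - 1547) = ((-28 + 21)/(-20 + 21) - 2758)*((-13 - 18 - 56) - 1547) = (-7/1 - 2758)*(-87 - 1547) = (1*(-7) - 2758)*(-1634) = (-7 - 2758)*(-1634) = -2765*(-1634) = 4518010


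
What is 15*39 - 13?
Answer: 572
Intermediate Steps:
15*39 - 13 = 585 - 13 = 572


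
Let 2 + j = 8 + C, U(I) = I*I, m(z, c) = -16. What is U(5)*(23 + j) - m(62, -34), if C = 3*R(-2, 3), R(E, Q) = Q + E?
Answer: 816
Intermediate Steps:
R(E, Q) = E + Q
U(I) = I²
C = 3 (C = 3*(-2 + 3) = 3*1 = 3)
j = 9 (j = -2 + (8 + 3) = -2 + 11 = 9)
U(5)*(23 + j) - m(62, -34) = 5²*(23 + 9) - 1*(-16) = 25*32 + 16 = 800 + 16 = 816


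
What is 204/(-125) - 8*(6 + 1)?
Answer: -7204/125 ≈ -57.632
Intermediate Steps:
204/(-125) - 8*(6 + 1) = 204*(-1/125) - 8*7 = -204/125 - 56 = -7204/125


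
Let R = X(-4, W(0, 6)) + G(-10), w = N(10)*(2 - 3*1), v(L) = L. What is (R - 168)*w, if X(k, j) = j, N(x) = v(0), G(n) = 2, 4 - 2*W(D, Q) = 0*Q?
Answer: 0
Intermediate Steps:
W(D, Q) = 2 (W(D, Q) = 2 - 0*Q = 2 - ½*0 = 2 + 0 = 2)
N(x) = 0
w = 0 (w = 0*(2 - 3*1) = 0*(2 - 3) = 0*(-1) = 0)
R = 4 (R = 2 + 2 = 4)
(R - 168)*w = (4 - 168)*0 = -164*0 = 0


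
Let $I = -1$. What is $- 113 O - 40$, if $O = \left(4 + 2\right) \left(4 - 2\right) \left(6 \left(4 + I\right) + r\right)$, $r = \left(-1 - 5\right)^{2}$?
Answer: $-73264$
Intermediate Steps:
$r = 36$ ($r = \left(-6\right)^{2} = 36$)
$O = 648$ ($O = \left(4 + 2\right) \left(4 - 2\right) \left(6 \left(4 - 1\right) + 36\right) = 6 \cdot 2 \left(6 \cdot 3 + 36\right) = 12 \left(18 + 36\right) = 12 \cdot 54 = 648$)
$- 113 O - 40 = \left(-113\right) 648 - 40 = -73224 - 40 = -73264$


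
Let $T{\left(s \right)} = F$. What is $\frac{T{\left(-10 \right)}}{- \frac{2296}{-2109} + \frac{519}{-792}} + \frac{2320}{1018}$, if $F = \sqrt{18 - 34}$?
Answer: $\frac{1160}{509} + \frac{742368 i}{80429} \approx 2.279 + 9.2301 i$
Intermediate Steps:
$F = 4 i$ ($F = \sqrt{-16} = 4 i \approx 4.0 i$)
$T{\left(s \right)} = 4 i$
$\frac{T{\left(-10 \right)}}{- \frac{2296}{-2109} + \frac{519}{-792}} + \frac{2320}{1018} = \frac{4 i}{- \frac{2296}{-2109} + \frac{519}{-792}} + \frac{2320}{1018} = \frac{4 i}{\left(-2296\right) \left(- \frac{1}{2109}\right) + 519 \left(- \frac{1}{792}\right)} + 2320 \cdot \frac{1}{1018} = \frac{4 i}{\frac{2296}{2109} - \frac{173}{264}} + \frac{1160}{509} = \frac{4 i}{\frac{80429}{185592}} + \frac{1160}{509} = 4 i \frac{185592}{80429} + \frac{1160}{509} = \frac{742368 i}{80429} + \frac{1160}{509} = \frac{1160}{509} + \frac{742368 i}{80429}$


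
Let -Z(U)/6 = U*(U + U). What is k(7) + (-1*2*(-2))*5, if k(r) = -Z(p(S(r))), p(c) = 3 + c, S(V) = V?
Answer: 1220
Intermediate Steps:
Z(U) = -12*U**2 (Z(U) = -6*U*(U + U) = -6*U*2*U = -12*U**2)
k(r) = 12*(3 + r)**2 (k(r) = -(-12)*(3 + r)**2 = 12*(3 + r)**2)
k(7) + (-1*2*(-2))*5 = 12*(3 + 7)**2 + (-1*2*(-2))*5 = 12*10**2 - 2*(-2)*5 = 12*100 + 4*5 = 1200 + 20 = 1220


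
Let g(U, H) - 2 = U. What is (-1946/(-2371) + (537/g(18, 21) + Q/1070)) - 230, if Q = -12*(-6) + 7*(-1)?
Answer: -1026298241/5073940 ≈ -202.27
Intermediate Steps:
g(U, H) = 2 + U
Q = 65 (Q = 72 - 7 = 65)
(-1946/(-2371) + (537/g(18, 21) + Q/1070)) - 230 = (-1946/(-2371) + (537/(2 + 18) + 65/1070)) - 230 = (-1946*(-1/2371) + (537/20 + 65*(1/1070))) - 230 = (1946/2371 + (537*(1/20) + 13/214)) - 230 = (1946/2371 + (537/20 + 13/214)) - 230 = (1946/2371 + 57589/2140) - 230 = 140707959/5073940 - 230 = -1026298241/5073940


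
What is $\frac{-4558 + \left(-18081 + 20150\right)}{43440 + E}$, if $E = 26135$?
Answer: $- \frac{2489}{69575} \approx -0.035774$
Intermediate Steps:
$\frac{-4558 + \left(-18081 + 20150\right)}{43440 + E} = \frac{-4558 + \left(-18081 + 20150\right)}{43440 + 26135} = \frac{-4558 + 2069}{69575} = \left(-2489\right) \frac{1}{69575} = - \frac{2489}{69575}$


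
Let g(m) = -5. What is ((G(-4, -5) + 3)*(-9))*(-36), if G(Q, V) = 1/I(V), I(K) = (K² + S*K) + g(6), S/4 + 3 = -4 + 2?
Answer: 9747/10 ≈ 974.70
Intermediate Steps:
S = -20 (S = -12 + 4*(-4 + 2) = -12 + 4*(-2) = -12 - 8 = -20)
I(K) = -5 + K² - 20*K (I(K) = (K² - 20*K) - 5 = -5 + K² - 20*K)
G(Q, V) = 1/(-5 + V² - 20*V)
((G(-4, -5) + 3)*(-9))*(-36) = ((1/(-5 + (-5)² - 20*(-5)) + 3)*(-9))*(-36) = ((1/(-5 + 25 + 100) + 3)*(-9))*(-36) = ((1/120 + 3)*(-9))*(-36) = ((361/120)*(-9))*(-36) = -1083/40*(-36) = 9747/10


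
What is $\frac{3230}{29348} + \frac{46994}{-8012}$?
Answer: $- \frac{84581322}{14696011} \approx -5.7554$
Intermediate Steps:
$\frac{3230}{29348} + \frac{46994}{-8012} = 3230 \cdot \frac{1}{29348} + 46994 \left(- \frac{1}{8012}\right) = \frac{1615}{14674} - \frac{23497}{4006} = - \frac{84581322}{14696011}$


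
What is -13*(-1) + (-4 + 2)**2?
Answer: 17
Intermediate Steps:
-13*(-1) + (-4 + 2)**2 = 13 + (-2)**2 = 13 + 4 = 17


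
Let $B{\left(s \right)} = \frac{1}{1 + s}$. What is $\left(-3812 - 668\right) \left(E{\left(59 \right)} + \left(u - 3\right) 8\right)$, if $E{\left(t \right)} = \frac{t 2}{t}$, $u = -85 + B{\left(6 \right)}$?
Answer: $3139840$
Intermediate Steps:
$u = - \frac{594}{7}$ ($u = -85 + \frac{1}{1 + 6} = -85 + \frac{1}{7} = - \frac{594}{7} \approx -84.857$)
$E{\left(t \right)} = 2$ ($E{\left(t \right)} = \frac{2 t}{t} = 2$)
$\left(-3812 - 668\right) \left(E{\left(59 \right)} + \left(u - 3\right) 8\right) = \left(-3812 - 668\right) \left(2 + \left(- \frac{594}{7} - 3\right) 8\right) = - 4480 \left(2 + \left(- \frac{594}{7} - 3\right) 8\right) = - 4480 \left(2 - \frac{4920}{7}\right) = \left(-4480\right) \left(- \frac{4906}{7}\right) = 3139840$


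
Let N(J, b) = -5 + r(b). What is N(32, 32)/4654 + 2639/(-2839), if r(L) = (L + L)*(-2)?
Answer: -12659493/13212706 ≈ -0.95813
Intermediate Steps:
r(L) = -4*L (r(L) = (2*L)*(-2) = -4*L)
N(J, b) = -5 - 4*b
N(32, 32)/4654 + 2639/(-2839) = (-5 - 4*32)/4654 + 2639/(-2839) = (-5 - 128)*(1/4654) + 2639*(-1/2839) = -133*1/4654 - 2639/2839 = -133/4654 - 2639/2839 = -12659493/13212706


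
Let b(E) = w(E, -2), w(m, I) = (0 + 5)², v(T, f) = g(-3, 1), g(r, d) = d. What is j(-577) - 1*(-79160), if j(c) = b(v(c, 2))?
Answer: 79185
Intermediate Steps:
v(T, f) = 1
w(m, I) = 25 (w(m, I) = 5² = 25)
b(E) = 25
j(c) = 25
j(-577) - 1*(-79160) = 25 - 1*(-79160) = 25 + 79160 = 79185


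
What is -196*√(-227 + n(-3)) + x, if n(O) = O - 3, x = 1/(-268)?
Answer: -1/268 - 196*I*√233 ≈ -0.0037313 - 2991.8*I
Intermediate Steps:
x = -1/268 ≈ -0.0037313
n(O) = -3 + O
-196*√(-227 + n(-3)) + x = -196*√(-227 + (-3 - 3)) - 1/268 = -196*√(-227 - 6) - 1/268 = -196*I*√233 - 1/268 = -1/268 - 196*I*√233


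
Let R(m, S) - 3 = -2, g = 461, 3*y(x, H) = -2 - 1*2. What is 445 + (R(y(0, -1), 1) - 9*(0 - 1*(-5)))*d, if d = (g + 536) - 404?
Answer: -25647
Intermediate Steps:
y(x, H) = -4/3 (y(x, H) = (-2 - 1*2)/3 = (-2 - 2)/3 = (⅓)*(-4) = -4/3)
R(m, S) = 1 (R(m, S) = 3 - 2 = 1)
d = 593 (d = (461 + 536) - 404 = 997 - 404 = 593)
445 + (R(y(0, -1), 1) - 9*(0 - 1*(-5)))*d = 445 + (1 - 9*(0 - 1*(-5)))*593 = 445 + (1 - 9*(0 + 5))*593 = 445 + (1 - 9*5)*593 = 445 + (1 - 45)*593 = 445 - 44*593 = 445 - 26092 = -25647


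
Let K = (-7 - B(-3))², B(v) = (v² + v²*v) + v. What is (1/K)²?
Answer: 1/38416 ≈ 2.6031e-5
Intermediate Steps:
B(v) = v + v² + v³ (B(v) = (v² + v³) + v = v + v² + v³)
K = 196 (K = (-7 - (-3)*(1 - 3 + (-3)²))² = (-7 - (-3)*(1 - 3 + 9))² = (-7 - (-3)*7)² = (-7 - 1*(-21))² = (-7 + 21)² = 14² = 196)
(1/K)² = (1/196)² = 1/38416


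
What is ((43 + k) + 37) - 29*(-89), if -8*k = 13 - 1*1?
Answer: 5319/2 ≈ 2659.5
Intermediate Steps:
k = -3/2 (k = -(13 - 1*1)/8 = -(13 - 1)/8 = -1/8*12 = -3/2 ≈ -1.5000)
((43 + k) + 37) - 29*(-89) = ((43 - 3/2) + 37) - 29*(-89) = (83/2 + 37) + 2581 = 157/2 + 2581 = 5319/2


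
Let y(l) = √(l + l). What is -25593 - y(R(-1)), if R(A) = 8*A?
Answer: -25593 - 4*I ≈ -25593.0 - 4.0*I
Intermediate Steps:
y(l) = √2*√l (y(l) = √(2*l) = √2*√l)
-25593 - y(R(-1)) = -25593 - √2*√(8*(-1)) = -25593 - √2*√(-8) = -25593 - √2*2*I*√2 = -25593 - 4*I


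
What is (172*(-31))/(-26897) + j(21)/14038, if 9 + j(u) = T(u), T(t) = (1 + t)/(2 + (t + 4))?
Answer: 2015022395/10194662322 ≈ 0.19765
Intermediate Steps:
T(t) = (1 + t)/(6 + t) (T(t) = (1 + t)/(2 + (4 + t)) = (1 + t)/(6 + t))
j(u) = -9 + (1 + u)/(6 + u)
(172*(-31))/(-26897) + j(21)/14038 = (172*(-31))/(-26897) + ((-53 - 8*21)/(6 + 21))/14038 = -5332*(-1/26897) + ((-53 - 168)/27)*(1/14038) = 5332/26897 + ((1/27)*(-221))*(1/14038) = 5332/26897 - 221/27*1/14038 = 5332/26897 - 221/379026 = 2015022395/10194662322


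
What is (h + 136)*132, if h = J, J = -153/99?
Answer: 17748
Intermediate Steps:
J = -17/11 (J = -153*1/99 = -17/11 ≈ -1.5455)
h = -17/11 ≈ -1.5455
(h + 136)*132 = (-17/11 + 136)*132 = (1479/11)*132 = 17748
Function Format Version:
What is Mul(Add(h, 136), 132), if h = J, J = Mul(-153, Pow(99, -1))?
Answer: 17748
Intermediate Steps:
J = Rational(-17, 11) (J = Mul(-153, Rational(1, 99)) = Rational(-17, 11) ≈ -1.5455)
h = Rational(-17, 11) ≈ -1.5455
Mul(Add(h, 136), 132) = Mul(Add(Rational(-17, 11), 136), 132) = Mul(Rational(1479, 11), 132) = 17748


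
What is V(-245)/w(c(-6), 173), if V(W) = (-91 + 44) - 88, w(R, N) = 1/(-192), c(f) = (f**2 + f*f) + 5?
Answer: 25920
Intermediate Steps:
c(f) = 5 + 2*f**2 (c(f) = (f**2 + f**2) + 5 = 2*f**2 + 5 = 5 + 2*f**2)
w(R, N) = -1/192
V(W) = -135 (V(W) = -47 - 88 = -135)
V(-245)/w(c(-6), 173) = -135/(-1/192) = -135*(-192) = 25920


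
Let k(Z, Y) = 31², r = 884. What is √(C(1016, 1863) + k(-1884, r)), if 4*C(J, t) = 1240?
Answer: √1271 ≈ 35.651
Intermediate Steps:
C(J, t) = 310 (C(J, t) = (¼)*1240 = 310)
k(Z, Y) = 961
√(C(1016, 1863) + k(-1884, r)) = √(310 + 961) = √1271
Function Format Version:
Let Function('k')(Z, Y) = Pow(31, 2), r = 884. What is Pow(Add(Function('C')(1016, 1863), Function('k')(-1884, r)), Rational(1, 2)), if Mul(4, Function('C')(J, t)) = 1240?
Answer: Pow(1271, Rational(1, 2)) ≈ 35.651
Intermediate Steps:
Function('C')(J, t) = 310 (Function('C')(J, t) = Mul(Rational(1, 4), 1240) = 310)
Function('k')(Z, Y) = 961
Pow(Add(Function('C')(1016, 1863), Function('k')(-1884, r)), Rational(1, 2)) = Pow(Add(310, 961), Rational(1, 2)) = Pow(1271, Rational(1, 2))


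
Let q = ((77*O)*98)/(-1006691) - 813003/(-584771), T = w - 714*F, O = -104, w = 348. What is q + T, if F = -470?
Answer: 28250945180403535/84097671823 ≈ 3.3593e+5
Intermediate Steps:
T = 335928 (T = 348 - 714*(-470) = 348 + 335580 = 335928)
q = 182480246791/84097671823 (q = ((77*(-104))*98)/(-1006691) - 813003/(-584771) = -8008*98*(-1/1006691) - 813003*(-1/584771) = -784784*(-1/1006691) + 813003/584771 = 112112/143813 + 813003/584771 = 182480246791/84097671823 ≈ 2.1699)
q + T = 182480246791/84097671823 + 335928 = 28250945180403535/84097671823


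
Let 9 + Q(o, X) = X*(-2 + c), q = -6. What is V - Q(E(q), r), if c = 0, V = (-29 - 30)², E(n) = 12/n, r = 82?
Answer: 3654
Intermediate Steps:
V = 3481 (V = (-59)² = 3481)
Q(o, X) = -9 - 2*X (Q(o, X) = -9 + X*(-2 + 0) = -9 + X*(-2) = -9 - 2*X)
V - Q(E(q), r) = 3481 - (-9 - 2*82) = 3481 - (-9 - 164) = 3481 - 1*(-173) = 3481 + 173 = 3654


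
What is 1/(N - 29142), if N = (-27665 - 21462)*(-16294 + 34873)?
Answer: -1/912759675 ≈ -1.0956e-9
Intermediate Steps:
N = -912730533 (N = -49127*18579 = -912730533)
1/(N - 29142) = 1/(-912730533 - 29142) = 1/(-912759675) = -1/912759675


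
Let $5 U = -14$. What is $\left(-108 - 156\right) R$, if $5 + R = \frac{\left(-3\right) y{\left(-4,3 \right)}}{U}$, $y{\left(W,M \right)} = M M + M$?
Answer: $- \frac{14520}{7} \approx -2074.3$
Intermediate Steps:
$U = - \frac{14}{5}$ ($U = \frac{1}{5} \left(-14\right) = - \frac{14}{5} \approx -2.8$)
$y{\left(W,M \right)} = M + M^{2}$ ($y{\left(W,M \right)} = M^{2} + M = M + M^{2}$)
$R = \frac{55}{7}$ ($R = -5 + \frac{\left(-3\right) 3 \left(1 + 3\right)}{- \frac{14}{5}} = -5 + - 3 \cdot 3 \cdot 4 \left(- \frac{5}{14}\right) = -5 + \left(-3\right) 12 \left(- \frac{5}{14}\right) = -5 - - \frac{90}{7} = -5 + \frac{90}{7} = \frac{55}{7} \approx 7.8571$)
$\left(-108 - 156\right) R = \left(-108 - 156\right) \frac{55}{7} = \left(-264\right) \frac{55}{7} = - \frac{14520}{7}$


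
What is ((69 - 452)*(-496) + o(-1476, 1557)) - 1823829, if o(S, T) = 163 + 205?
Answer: -1633493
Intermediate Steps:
o(S, T) = 368
((69 - 452)*(-496) + o(-1476, 1557)) - 1823829 = ((69 - 452)*(-496) + 368) - 1823829 = (-383*(-496) + 368) - 1823829 = (189968 + 368) - 1823829 = 190336 - 1823829 = -1633493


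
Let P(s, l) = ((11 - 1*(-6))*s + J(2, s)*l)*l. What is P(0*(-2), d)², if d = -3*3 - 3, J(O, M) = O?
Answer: 82944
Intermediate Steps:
d = -12 (d = -9 - 3 = -12)
P(s, l) = l*(2*l + 17*s) (P(s, l) = ((11 - 1*(-6))*s + 2*l)*l = ((11 + 6)*s + 2*l)*l = (17*s + 2*l)*l = (2*l + 17*s)*l = l*(2*l + 17*s))
P(0*(-2), d)² = (-12*(2*(-12) + 17*(0*(-2))))² = (-12*(-24 + 17*0))² = (-12*(-24 + 0))² = (-12*(-24))² = 288² = 82944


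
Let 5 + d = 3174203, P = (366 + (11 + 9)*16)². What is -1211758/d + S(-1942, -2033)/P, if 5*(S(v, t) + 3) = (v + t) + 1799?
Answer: -204156929047/533487457860 ≈ -0.38268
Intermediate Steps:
P = 470596 (P = (366 + 20*16)² = (366 + 320)² = 686² = 470596)
d = 3174198 (d = -5 + 3174203 = 3174198)
S(v, t) = 1784/5 + t/5 + v/5 (S(v, t) = -3 + ((v + t) + 1799)/5 = -3 + ((t + v) + 1799)/5 = -3 + (1799 + t + v)/5 = -3 + (1799/5 + t/5 + v/5) = 1784/5 + t/5 + v/5)
-1211758/d + S(-1942, -2033)/P = -1211758/3174198 + (1784/5 + (⅕)*(-2033) + (⅕)*(-1942))/470596 = -1211758*1/3174198 + (1784/5 - 2033/5 - 1942/5)*(1/470596) = -605879/1587099 - 2191/5*1/470596 = -605879/1587099 - 313/336140 = -204156929047/533487457860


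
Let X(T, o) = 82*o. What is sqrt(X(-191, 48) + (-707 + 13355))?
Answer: 2*sqrt(4146) ≈ 128.78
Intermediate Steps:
sqrt(X(-191, 48) + (-707 + 13355)) = sqrt(82*48 + (-707 + 13355)) = sqrt(3936 + 12648) = sqrt(16584) = 2*sqrt(4146)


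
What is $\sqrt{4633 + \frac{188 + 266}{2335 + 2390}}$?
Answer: $\frac{\sqrt{459718959}}{315} \approx 68.067$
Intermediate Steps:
$\sqrt{4633 + \frac{188 + 266}{2335 + 2390}} = \sqrt{4633 + \frac{454}{4725}} = \sqrt{\frac{21891379}{4725}} = \frac{\sqrt{459718959}}{315}$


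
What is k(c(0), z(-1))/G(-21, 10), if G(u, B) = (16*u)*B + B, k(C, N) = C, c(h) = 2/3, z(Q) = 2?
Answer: -1/5025 ≈ -0.00019901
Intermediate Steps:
c(h) = 2/3 (c(h) = 2*(1/3) = 2/3)
G(u, B) = B + 16*B*u (G(u, B) = 16*B*u + B = B + 16*B*u)
k(c(0), z(-1))/G(-21, 10) = 2/(3*((10*(1 + 16*(-21))))) = 2/(3*((10*(1 - 336)))) = 2/(3*((10*(-335)))) = (2/3)/(-3350) = (2/3)*(-1/3350) = -1/5025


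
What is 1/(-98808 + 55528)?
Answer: -1/43280 ≈ -2.3105e-5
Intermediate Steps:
1/(-98808 + 55528) = 1/(-43280) = -1/43280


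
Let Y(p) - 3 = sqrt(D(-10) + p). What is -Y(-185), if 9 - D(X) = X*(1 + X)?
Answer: -3 - I*sqrt(266) ≈ -3.0 - 16.31*I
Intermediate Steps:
D(X) = 9 - X*(1 + X)
Y(p) = 3 + sqrt(-81 + p) (Y(p) = 3 + sqrt((9 - 1*(-10) - 1*(-10)**2) + p) = 3 + sqrt((9 + 10 - 1*100) + p) = 3 + sqrt((9 + 10 - 100) + p) = 3 + sqrt(-81 + p))
-Y(-185) = -(3 + sqrt(-81 - 185)) = -(3 + sqrt(-266)) = -(3 + I*sqrt(266)) = -3 - I*sqrt(266)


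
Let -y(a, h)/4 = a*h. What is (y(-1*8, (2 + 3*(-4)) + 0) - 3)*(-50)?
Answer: 16150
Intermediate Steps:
y(a, h) = -4*a*h
(y(-1*8, (2 + 3*(-4)) + 0) - 3)*(-50) = (-4*(-1*8)*((2 + 3*(-4)) + 0) - 3)*(-50) = (-4*(-8)*((2 - 12) + 0) - 3)*(-50) = (-4*(-8)*(-10 + 0) - 3)*(-50) = (-4*(-8)*(-10) - 3)*(-50) = (-320 - 3)*(-50) = -323*(-50) = 16150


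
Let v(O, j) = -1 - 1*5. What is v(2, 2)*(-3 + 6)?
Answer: -18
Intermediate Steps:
v(O, j) = -6 (v(O, j) = -1 - 5 = -6)
v(2, 2)*(-3 + 6) = -6*(-3 + 6) = -6*3 = -18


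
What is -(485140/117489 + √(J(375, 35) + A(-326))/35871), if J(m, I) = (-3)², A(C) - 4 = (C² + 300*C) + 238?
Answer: -485140/117489 - √8727/35871 ≈ -4.1318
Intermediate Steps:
A(C) = 242 + C² + 300*C (A(C) = 4 + ((C² + 300*C) + 238) = 4 + (238 + C² + 300*C) = 242 + C² + 300*C)
J(m, I) = 9
-(485140/117489 + √(J(375, 35) + A(-326))/35871) = -(485140/117489 + √(9 + (242 + (-326)² + 300*(-326)))/35871) = -(485140*(1/117489) + √(9 + (242 + 106276 - 97800))*(1/35871)) = -(485140/117489 + √(9 + 8718)*(1/35871)) = -(485140/117489 + √8727*(1/35871)) = -(485140/117489 + √8727/35871) = -485140/117489 - √8727/35871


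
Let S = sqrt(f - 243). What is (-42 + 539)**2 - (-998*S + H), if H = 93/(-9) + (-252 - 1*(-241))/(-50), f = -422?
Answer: 37052867/150 + 998*I*sqrt(665) ≈ 2.4702e+5 + 25736.0*I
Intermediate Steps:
S = I*sqrt(665) (S = sqrt(-422 - 243) = sqrt(-665) = I*sqrt(665) ≈ 25.788*I)
H = -1517/150 (H = 93*(-1/9) + (-252 + 241)*(-1/50) = -31/3 - 11*(-1/50) = -31/3 + 11/50 = -1517/150 ≈ -10.113)
(-42 + 539)**2 - (-998*S + H) = (-42 + 539)**2 - (-998*I*sqrt(665) - 1517/150) = 497**2 - (-998*I*sqrt(665) - 1517/150) = 247009 - (-1517/150 - 998*I*sqrt(665)) = 247009 + (1517/150 + 998*I*sqrt(665)) = 37052867/150 + 998*I*sqrt(665)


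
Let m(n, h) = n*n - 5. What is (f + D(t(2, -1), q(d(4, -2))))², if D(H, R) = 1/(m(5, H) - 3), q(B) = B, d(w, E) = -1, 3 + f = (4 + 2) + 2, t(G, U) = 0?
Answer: 7396/289 ≈ 25.592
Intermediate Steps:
f = 5 (f = -3 + ((4 + 2) + 2) = -3 + (6 + 2) = -3 + 8 = 5)
m(n, h) = -5 + n² (m(n, h) = n² - 5 = -5 + n²)
D(H, R) = 1/17 (D(H, R) = 1/((-5 + 5²) - 3) = 1/((-5 + 25) - 3) = 1/(20 - 3) = 1/17)
(f + D(t(2, -1), q(d(4, -2))))² = (5 + 1/17)² = (86/17)² = 7396/289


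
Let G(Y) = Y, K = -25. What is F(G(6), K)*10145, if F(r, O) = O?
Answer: -253625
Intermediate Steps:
F(G(6), K)*10145 = -25*10145 = -253625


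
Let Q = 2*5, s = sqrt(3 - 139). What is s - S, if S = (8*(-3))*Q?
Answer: 240 + 2*I*sqrt(34) ≈ 240.0 + 11.662*I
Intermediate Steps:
s = 2*I*sqrt(34) (s = sqrt(-136) = 2*I*sqrt(34) ≈ 11.662*I)
Q = 10
S = -240 (S = (8*(-3))*10 = -24*10 = -240)
s - S = 2*I*sqrt(34) - 1*(-240) = 2*I*sqrt(34) + 240 = 240 + 2*I*sqrt(34)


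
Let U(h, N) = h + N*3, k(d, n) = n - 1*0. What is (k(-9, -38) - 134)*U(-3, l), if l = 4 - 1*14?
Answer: 5676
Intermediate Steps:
k(d, n) = n (k(d, n) = n + 0 = n)
l = -10 (l = 4 - 14 = -10)
U(h, N) = h + 3*N
(k(-9, -38) - 134)*U(-3, l) = (-38 - 134)*(-3 + 3*(-10)) = -172*(-3 - 30) = -172*(-33) = 5676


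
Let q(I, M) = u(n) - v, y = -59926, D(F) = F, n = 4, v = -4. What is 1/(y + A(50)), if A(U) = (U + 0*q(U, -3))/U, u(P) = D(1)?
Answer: -1/59925 ≈ -1.6688e-5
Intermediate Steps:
u(P) = 1
q(I, M) = 5 (q(I, M) = 1 - 1*(-4) = 1 + 4 = 5)
A(U) = 1 (A(U) = (U + 0*5)/U = (U + 0)/U = U/U = 1)
1/(y + A(50)) = 1/(-59926 + 1) = 1/(-59925) = -1/59925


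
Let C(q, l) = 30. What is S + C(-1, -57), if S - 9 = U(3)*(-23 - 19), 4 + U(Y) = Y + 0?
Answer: 81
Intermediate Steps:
U(Y) = -4 + Y (U(Y) = -4 + (Y + 0) = -4 + Y)
S = 51 (S = 9 + (-4 + 3)*(-23 - 19) = 9 - 1*(-42) = 9 + 42 = 51)
S + C(-1, -57) = 51 + 30 = 81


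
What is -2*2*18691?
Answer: -74764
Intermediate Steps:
-2*2*18691 = -4*18691 = -74764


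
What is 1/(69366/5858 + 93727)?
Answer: 2929/274561066 ≈ 1.0668e-5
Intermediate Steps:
1/(69366/5858 + 93727) = 1/(69366*(1/5858) + 93727) = 1/(34683/2929 + 93727) = 1/(274561066/2929) = 2929/274561066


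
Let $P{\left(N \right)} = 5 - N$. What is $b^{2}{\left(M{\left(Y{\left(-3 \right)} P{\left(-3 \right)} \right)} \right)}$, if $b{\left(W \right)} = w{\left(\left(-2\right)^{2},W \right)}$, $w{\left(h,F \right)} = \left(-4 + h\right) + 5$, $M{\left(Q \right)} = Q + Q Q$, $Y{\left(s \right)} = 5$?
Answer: $25$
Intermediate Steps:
$M{\left(Q \right)} = Q + Q^{2}$
$w{\left(h,F \right)} = 1 + h$
$b{\left(W \right)} = 5$ ($b{\left(W \right)} = 1 + \left(-2\right)^{2} = 1 + 4 = 5$)
$b^{2}{\left(M{\left(Y{\left(-3 \right)} P{\left(-3 \right)} \right)} \right)} = 5^{2} = 25$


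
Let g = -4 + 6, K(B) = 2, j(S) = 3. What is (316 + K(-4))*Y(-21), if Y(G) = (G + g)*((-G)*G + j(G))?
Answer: 2646396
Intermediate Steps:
g = 2
Y(G) = (2 + G)*(3 - G²) (Y(G) = (G + 2)*((-G)*G + 3) = (2 + G)*(-G² + 3) = (2 + G)*(3 - G²))
(316 + K(-4))*Y(-21) = (316 + 2)*(6 - 1*(-21)³ - 2*(-21)² + 3*(-21)) = 318*(6 - 1*(-9261) - 2*441 - 63) = 318*(6 + 9261 - 882 - 63) = 318*8322 = 2646396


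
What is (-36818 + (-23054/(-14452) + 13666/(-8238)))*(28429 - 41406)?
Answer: 14220831757149749/29763894 ≈ 4.7779e+8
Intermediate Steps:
(-36818 + (-23054/(-14452) + 13666/(-8238)))*(28429 - 41406) = (-36818 + (-23054*(-1/14452) + 13666*(-1/8238)))*(-12977) = (-36818 + (11527/7226 - 6833/4119))*(-12977) = (-36818 - 1895545/29763894)*(-12977) = -1095848944837/29763894*(-12977) = 14220831757149749/29763894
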